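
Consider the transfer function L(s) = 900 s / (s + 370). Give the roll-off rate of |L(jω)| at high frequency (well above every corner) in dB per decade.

With 1 zero and 1 pole, the high-frequency asymptotic slope is 20 × (1 − 1) = 0 dB/decade.

0 dB/decade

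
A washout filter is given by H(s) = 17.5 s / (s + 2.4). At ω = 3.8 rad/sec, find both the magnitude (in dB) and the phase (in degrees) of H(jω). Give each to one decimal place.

|H| = 23.4 dB, ∠H = 32.3°

|j3.8| = 3.8
|j3.8 + 2.4| = √(3.8² + 2.4²) = 4.494
|H(j3.8)| = 17.5 × 3.8 / 4.494 = 14.796
20 log₁₀(14.796) = 23.40 dB
∠(j3.8) = 90.00°
∠(j3.8 + 2.4) = arctan(3.8/2.4) = 57.72°
∠H(j3.8) = 90.00° − 57.72° = 32.28°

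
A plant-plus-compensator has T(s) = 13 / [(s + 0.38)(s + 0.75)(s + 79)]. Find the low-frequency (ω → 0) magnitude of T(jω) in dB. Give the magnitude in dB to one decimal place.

T(0) = 13 / (0.38 × 0.75 × 79) = 0.57739
20 log₁₀(0.57739) = -4.77 dB

-4.8 dB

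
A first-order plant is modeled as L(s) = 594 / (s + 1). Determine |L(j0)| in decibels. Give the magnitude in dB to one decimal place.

L(0) = 594 / 1 = 594
20 log₁₀(594) = 55.48 dB

55.5 dB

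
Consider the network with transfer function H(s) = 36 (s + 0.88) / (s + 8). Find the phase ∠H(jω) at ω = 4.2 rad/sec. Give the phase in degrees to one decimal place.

∠(j4.2 + 0.88) = arctan(4.2/0.88) = 78.17°
∠(j4.2 + 8) = arctan(4.2/8) = 27.70°
∠H(j4.2) = 78.17° − 27.70° = 50.47°

50.5 deg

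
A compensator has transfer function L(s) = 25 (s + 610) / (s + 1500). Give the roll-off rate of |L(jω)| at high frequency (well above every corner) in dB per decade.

0 dB/decade

With 1 zero and 1 pole, the high-frequency asymptotic slope is 20 × (1 − 1) = 0 dB/decade.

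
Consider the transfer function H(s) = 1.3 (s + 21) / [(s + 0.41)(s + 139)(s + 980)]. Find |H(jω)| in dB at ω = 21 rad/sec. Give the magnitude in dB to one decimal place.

|j21 + 21| = √(21² + 21²) = 29.7
|j21 + 0.41| = √(21² + 0.41²) = 21
|j21 + 139| = √(21² + 139²) = 140.6
|j21 + 980| = √(21² + 980²) = 980.2
|H(j21)| = 1.3 × 29.7 / (21 × 140.6 × 980.2) = 1.3339e-05
20 log₁₀(1.3339e-05) = -97.50 dB

-97.5 dB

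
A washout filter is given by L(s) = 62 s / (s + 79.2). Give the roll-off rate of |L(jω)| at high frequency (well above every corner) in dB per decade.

With 1 zero and 1 pole, the high-frequency asymptotic slope is 20 × (1 − 1) = 0 dB/decade.

0 dB/decade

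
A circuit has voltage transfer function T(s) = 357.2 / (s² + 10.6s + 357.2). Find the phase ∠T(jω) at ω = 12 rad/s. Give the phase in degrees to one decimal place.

-30.8°

∠[(j12)² + 10.6(j12) + 357.2] = ∠[213.2 + j127.2] = 30.82°
∠T(j12) = −30.82° = -30.82°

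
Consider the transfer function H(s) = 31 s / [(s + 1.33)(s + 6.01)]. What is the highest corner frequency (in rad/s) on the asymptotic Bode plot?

Break frequencies occur at each pole and zero magnitude: 1.33 rad/s, 6.01 rad/s.
The highest is 6.01 rad/s.

6.01 rad/s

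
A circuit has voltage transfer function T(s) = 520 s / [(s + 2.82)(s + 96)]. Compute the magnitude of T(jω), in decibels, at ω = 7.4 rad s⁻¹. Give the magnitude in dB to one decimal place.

14.1 dB

|j7.4| = 7.4
|j7.4 + 2.82| = √(7.4² + 2.82²) = 7.919
|j7.4 + 96| = √(7.4² + 96²) = 96.28
|T(j7.4)| = 520 × 7.4 / (7.919 × 96.28) = 5.0466
20 log₁₀(5.0466) = 14.06 dB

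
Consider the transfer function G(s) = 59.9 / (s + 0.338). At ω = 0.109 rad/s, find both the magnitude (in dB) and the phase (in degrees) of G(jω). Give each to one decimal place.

|j0.109 + 0.338| = √(0.109² + 0.338²) = 0.3551
|G(j0.109)| = 59.9 / 0.3551 = 168.67
20 log₁₀(168.67) = 44.54 dB
∠(j0.109 + 0.338) = arctan(0.109/0.338) = 17.87°
∠G(j0.109) = −17.87° = -17.87°

|G| = 44.5 dB, ∠G = -17.9°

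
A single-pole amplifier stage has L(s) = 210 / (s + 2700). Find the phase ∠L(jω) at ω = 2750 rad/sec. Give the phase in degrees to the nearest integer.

∠(j2750 + 2700) = arctan(2750/2700) = 45.53°
∠L(j2750) = −45.53° = -45.53°

-46°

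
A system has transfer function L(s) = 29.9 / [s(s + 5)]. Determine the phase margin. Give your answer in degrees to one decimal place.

48.3°

Gain crossover: |L(jω)| = 1 at ω ≈ 4.46 rad/sec.
∠L(j4.46) = −90° − arctan(4.46/5) ≈ -131.74°
PM = 180° + (-131.74°) = 48.26°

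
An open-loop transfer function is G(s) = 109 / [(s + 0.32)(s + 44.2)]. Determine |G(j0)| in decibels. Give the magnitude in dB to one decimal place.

17.7 dB

G(0) = 109 / (0.32 × 44.2) = 7.7064
20 log₁₀(7.7064) = 17.74 dB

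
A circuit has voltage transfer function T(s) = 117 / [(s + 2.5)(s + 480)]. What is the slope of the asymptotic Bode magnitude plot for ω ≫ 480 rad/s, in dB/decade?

With 0 zeros and 2 poles, the high-frequency asymptotic slope is 20 × (0 − 2) = -40 dB/decade.

-40 dB/decade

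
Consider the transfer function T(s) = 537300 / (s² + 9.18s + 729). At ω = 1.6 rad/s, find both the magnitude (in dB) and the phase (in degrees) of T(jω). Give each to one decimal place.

|T| = 57.4 dB, ∠T = -1.2°

|(j1.6)² + 9.18(j1.6) + 729| = |726.44 + j14.688| = 726.6
|T(j1.6)| = 537300 / 726.6 = 739.48
20 log₁₀(739.48) = 57.38 dB
∠[(j1.6)² + 9.18(j1.6) + 729] = ∠[726.44 + j14.688] = 1.16°
∠T(j1.6) = −1.16° = -1.16°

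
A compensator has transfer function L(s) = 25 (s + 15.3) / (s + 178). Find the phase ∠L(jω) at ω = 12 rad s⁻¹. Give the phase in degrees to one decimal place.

∠(j12 + 15.3) = arctan(12/15.3) = 38.11°
∠(j12 + 178) = arctan(12/178) = 3.86°
∠L(j12) = 38.11° − 3.86° = 34.25°

34.3°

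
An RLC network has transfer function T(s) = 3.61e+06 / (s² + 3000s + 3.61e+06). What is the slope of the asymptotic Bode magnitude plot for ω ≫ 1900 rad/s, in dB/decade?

With 0 zeros and 2 poles, the high-frequency asymptotic slope is 20 × (0 − 2) = -40 dB/decade.

-40 dB/decade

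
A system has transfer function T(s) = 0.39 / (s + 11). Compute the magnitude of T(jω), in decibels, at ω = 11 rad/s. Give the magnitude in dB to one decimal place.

|j11 + 11| = √(11² + 11²) = 15.56
|T(j11)| = 0.39 / 15.56 = 0.02507
20 log₁₀(0.02507) = -32.02 dB

-32.0 dB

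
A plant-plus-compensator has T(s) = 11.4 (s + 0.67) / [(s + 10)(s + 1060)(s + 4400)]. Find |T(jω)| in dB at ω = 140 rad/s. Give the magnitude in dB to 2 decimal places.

-112.34 dB

|j140 + 0.67| = √(140² + 0.67²) = 140
|j140 + 10| = √(140² + 10²) = 140.4
|j140 + 1060| = √(140² + 1060²) = 1069
|j140 + 4400| = √(140² + 4400²) = 4402
|T(j140)| = 11.4 × 140 / (140.4 × 1069 × 4402) = 2.4159e-06
20 log₁₀(2.4159e-06) = -112.339 dB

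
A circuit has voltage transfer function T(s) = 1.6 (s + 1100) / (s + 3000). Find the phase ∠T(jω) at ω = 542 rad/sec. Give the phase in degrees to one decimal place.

16.0°

∠(j542 + 1100) = arctan(542/1100) = 26.23°
∠(j542 + 3000) = arctan(542/3000) = 10.24°
∠T(j542) = 26.23° − 10.24° = 15.99°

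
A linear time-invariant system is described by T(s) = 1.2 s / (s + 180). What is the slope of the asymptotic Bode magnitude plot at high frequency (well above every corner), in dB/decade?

With 1 zero and 1 pole, the high-frequency asymptotic slope is 20 × (1 − 1) = 0 dB/decade.

0 dB/decade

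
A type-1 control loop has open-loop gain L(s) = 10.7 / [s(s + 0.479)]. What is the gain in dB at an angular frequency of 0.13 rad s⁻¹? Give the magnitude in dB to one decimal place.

|j0.13 + 0.479| = √(0.13² + 0.479²) = 0.4963
|j0.13| = 0.13
|L(j0.13)| = 10.7 / (0.4963 × 0.13) = 165.83
20 log₁₀(165.83) = 44.39 dB

44.4 dB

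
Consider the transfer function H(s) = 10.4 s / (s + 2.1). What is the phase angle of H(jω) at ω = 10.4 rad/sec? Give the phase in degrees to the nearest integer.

11°

∠(j10.4) = 90.00°
∠(j10.4 + 2.1) = arctan(10.4/2.1) = 78.58°
∠H(j10.4) = 90.00° − 78.58° = 11.42°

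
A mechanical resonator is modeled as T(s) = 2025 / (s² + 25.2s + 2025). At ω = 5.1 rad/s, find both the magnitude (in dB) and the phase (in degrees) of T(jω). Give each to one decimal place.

|T| = 0.1 dB, ∠T = -3.7 deg

|(j5.1)² + 25.2(j5.1) + 2025| = |1999 + j128.52| = 2003
|T(j5.1)| = 2025 / 2003 = 1.0109
20 log₁₀(1.0109) = 0.09 dB
∠[(j5.1)² + 25.2(j5.1) + 2025] = ∠[1999 + j128.52] = 3.68°
∠T(j5.1) = −3.68° = -3.68°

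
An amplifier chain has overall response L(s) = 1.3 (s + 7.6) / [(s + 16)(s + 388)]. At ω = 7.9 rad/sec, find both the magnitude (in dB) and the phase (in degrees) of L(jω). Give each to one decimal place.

|L| = -53.7 dB, ∠L = 18.7°

|j7.9 + 7.6| = √(7.9² + 7.6²) = 10.96
|j7.9 + 16| = √(7.9² + 16²) = 17.84
|j7.9 + 388| = √(7.9² + 388²) = 388.1
|L(j7.9)| = 1.3 × 10.96 / (17.84 × 388.1) = 0.0020579
20 log₁₀(0.0020579) = -53.73 dB
∠(j7.9 + 7.6) = arctan(7.9/7.6) = 46.11°
∠(j7.9 + 16) = arctan(7.9/16) = 26.28°
∠(j7.9 + 388) = arctan(7.9/388) = 1.17°
∠L(j7.9) = 46.11° − (26.28° + 1.17°) = 18.66°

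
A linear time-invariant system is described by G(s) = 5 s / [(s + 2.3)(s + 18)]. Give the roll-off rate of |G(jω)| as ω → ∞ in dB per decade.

-20 dB/decade

With 1 zero and 2 poles, the high-frequency asymptotic slope is 20 × (1 − 2) = -20 dB/decade.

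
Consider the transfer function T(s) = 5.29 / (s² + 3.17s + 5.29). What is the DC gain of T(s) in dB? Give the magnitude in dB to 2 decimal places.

T(0) = 5.29 / 5.29 = 1
20 log₁₀(1) = 0.000 dB

0.00 dB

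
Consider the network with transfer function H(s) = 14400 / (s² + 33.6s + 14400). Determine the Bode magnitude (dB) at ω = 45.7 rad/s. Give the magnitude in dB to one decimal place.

|(j45.7)² + 33.6(j45.7) + 14400| = |12312 + j1535.5| = 1.241e+04
|H(j45.7)| = 14400 / 1.241e+04 = 1.1606
20 log₁₀(1.1606) = 1.29 dB

1.3 dB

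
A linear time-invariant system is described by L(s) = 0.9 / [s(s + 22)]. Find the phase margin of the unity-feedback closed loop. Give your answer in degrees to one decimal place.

Gain crossover: |L(jω)| = 1 at ω ≈ 0.0409 rad/s.
∠L(j0.0409) = −90° − arctan(0.0409/22) ≈ -90.11°
PM = 180° + (-90.11°) = 89.89°

89.9 deg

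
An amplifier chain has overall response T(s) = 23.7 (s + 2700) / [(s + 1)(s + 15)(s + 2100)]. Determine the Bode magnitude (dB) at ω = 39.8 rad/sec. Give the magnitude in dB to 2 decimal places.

|j39.8 + 2700| = √(39.8² + 2700²) = 2700
|j39.8 + 1| = √(39.8² + 1²) = 39.81
|j39.8 + 15| = √(39.8² + 15²) = 42.53
|j39.8 + 2100| = √(39.8² + 2100²) = 2100
|T(j39.8)| = 23.7 × 2700 / (39.81 × 42.53 × 2100) = 0.017994
20 log₁₀(0.017994) = -34.898 dB

-34.90 dB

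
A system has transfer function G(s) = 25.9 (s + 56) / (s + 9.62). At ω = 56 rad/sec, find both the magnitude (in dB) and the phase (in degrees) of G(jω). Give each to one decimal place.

|j56 + 56| = √(56² + 56²) = 79.2
|j56 + 9.62| = √(56² + 9.62²) = 56.82
|G(j56)| = 25.9 × 79.2 / 56.82 = 36.099
20 log₁₀(36.099) = 31.15 dB
∠(j56 + 56) = arctan(56/56) = 45.00°
∠(j56 + 9.62) = arctan(56/9.62) = 80.25°
∠G(j56) = 45.00° − 80.25° = -35.25°

|G| = 31.1 dB, ∠G = -35.3°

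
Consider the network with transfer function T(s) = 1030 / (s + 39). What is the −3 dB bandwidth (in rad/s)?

39 rad/s

For a single-pole low-pass, the −3 dB point is at the pole: ω = 39 rad/s.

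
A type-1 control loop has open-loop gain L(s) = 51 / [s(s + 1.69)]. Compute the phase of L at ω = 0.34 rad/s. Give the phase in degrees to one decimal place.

∠(j0.34 + 1.69) = arctan(0.34/1.69) = 11.38°
∠(j0.34) = 90.00°
∠L(j0.34) = − (11.38° + 90.00°) = -101.38°

-101.4°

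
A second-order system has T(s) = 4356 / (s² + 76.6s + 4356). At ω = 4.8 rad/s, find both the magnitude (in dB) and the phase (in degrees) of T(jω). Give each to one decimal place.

|(j4.8)² + 76.6(j4.8) + 4356| = |4333 + j367.68| = 4349
|T(j4.8)| = 4356 / 4349 = 1.0017
20 log₁₀(1.0017) = 0.01 dB
∠[(j4.8)² + 76.6(j4.8) + 4356] = ∠[4333 + j367.68] = 4.85°
∠T(j4.8) = −4.85° = -4.85°

|T| = 0.0 dB, ∠T = -4.9°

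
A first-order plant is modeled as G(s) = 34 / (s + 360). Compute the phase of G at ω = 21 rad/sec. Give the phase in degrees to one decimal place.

∠(j21 + 360) = arctan(21/360) = 3.34°
∠G(j21) = −3.34° = -3.34°

-3.3°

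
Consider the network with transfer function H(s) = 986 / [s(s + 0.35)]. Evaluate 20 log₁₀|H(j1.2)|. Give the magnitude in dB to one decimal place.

56.4 dB

|j1.2 + 0.35| = √(1.2² + 0.35²) = 1.25
|j1.2| = 1.2
|H(j1.2)| = 986 / (1.25 × 1.2) = 657.33
20 log₁₀(657.33) = 56.36 dB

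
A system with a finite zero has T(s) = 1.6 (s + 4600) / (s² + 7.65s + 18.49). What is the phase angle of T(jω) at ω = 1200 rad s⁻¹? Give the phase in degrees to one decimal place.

∠(j1200 + 4600) = arctan(1200/4600) = 14.62°
∠[(j1200)² + 7.65(j1200) + 18.49] = ∠[-1.44e+06 + j9180] = 179.63°
∠T(j1200) = 14.62° − 179.63° = -165.01°

-165.0°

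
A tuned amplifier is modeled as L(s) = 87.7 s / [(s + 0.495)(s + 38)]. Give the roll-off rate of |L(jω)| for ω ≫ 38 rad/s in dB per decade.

-20 dB/decade

With 1 zero and 2 poles, the high-frequency asymptotic slope is 20 × (1 − 2) = -20 dB/decade.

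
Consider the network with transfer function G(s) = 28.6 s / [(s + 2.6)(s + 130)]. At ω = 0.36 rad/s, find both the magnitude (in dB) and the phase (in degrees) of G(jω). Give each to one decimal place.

|j0.36| = 0.36
|j0.36 + 2.6| = √(0.36² + 2.6²) = 2.625
|j0.36 + 130| = √(0.36² + 130²) = 130
|G(j0.36)| = 28.6 × 0.36 / (2.625 × 130) = 0.030174
20 log₁₀(0.030174) = -30.41 dB
∠(j0.36) = 90.00°
∠(j0.36 + 2.6) = arctan(0.36/2.6) = 7.88°
∠(j0.36 + 130) = arctan(0.36/130) = 0.16°
∠G(j0.36) = 90.00° − (7.88° + 0.16°) = 81.96°

|G| = -30.4 dB, ∠G = 82.0°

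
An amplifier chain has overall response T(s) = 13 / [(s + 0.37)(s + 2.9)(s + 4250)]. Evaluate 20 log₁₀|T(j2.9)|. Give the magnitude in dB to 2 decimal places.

|j2.9 + 0.37| = √(2.9² + 0.37²) = 2.924
|j2.9 + 2.9| = √(2.9² + 2.9²) = 4.101
|j2.9 + 4250| = √(2.9² + 4250²) = 4250
|T(j2.9)| = 13 / (2.924 × 4.101 × 4250) = 0.00025512
20 log₁₀(0.00025512) = -71.865 dB

-71.87 dB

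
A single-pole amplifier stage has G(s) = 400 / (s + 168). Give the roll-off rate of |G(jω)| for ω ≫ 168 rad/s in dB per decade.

-20 dB/decade

With 0 zeros and 1 pole, the high-frequency asymptotic slope is 20 × (0 − 1) = -20 dB/decade.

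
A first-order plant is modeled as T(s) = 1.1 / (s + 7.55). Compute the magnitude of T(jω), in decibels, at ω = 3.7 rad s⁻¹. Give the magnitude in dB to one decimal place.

-17.7 dB

|j3.7 + 7.55| = √(3.7² + 7.55²) = 8.408
|T(j3.7)| = 1.1 / 8.408 = 0.13083
20 log₁₀(0.13083) = -17.67 dB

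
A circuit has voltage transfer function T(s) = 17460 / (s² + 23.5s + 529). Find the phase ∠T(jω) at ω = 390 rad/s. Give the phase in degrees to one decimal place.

-176.5 deg

∠[(j390)² + 23.5(j390) + 529] = ∠[-1.5157e+05 + j9165] = 176.54°
∠T(j390) = −176.54° = -176.54°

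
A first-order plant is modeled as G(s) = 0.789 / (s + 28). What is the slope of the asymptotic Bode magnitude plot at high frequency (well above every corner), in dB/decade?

With 0 zeros and 1 pole, the high-frequency asymptotic slope is 20 × (0 − 1) = -20 dB/decade.

-20 dB/decade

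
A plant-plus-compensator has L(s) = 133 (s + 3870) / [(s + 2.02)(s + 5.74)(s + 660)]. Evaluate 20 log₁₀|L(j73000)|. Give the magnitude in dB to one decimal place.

-152.0 dB

|j73000 + 3870| = √(73000² + 3870²) = 7.31e+04
|j73000 + 2.02| = √(73000² + 2.02²) = 7.3e+04
|j73000 + 5.74| = √(73000² + 5.74²) = 7.3e+04
|j73000 + 660| = √(73000² + 660²) = 7.3e+04
|L(j73000)| = 133 × 7.31e+04 / (7.3e+04 × 7.3e+04 × 7.3e+04) = 2.4992e-08
20 log₁₀(2.4992e-08) = -152.04 dB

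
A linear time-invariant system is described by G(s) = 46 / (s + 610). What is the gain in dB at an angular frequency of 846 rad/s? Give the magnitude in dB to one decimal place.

|j846 + 610| = √(846² + 610²) = 1043
|G(j846)| = 46 / 1043 = 0.044104
20 log₁₀(0.044104) = -27.11 dB

-27.1 dB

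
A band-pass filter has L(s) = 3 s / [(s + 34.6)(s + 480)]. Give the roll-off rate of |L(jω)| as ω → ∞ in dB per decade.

-20 dB/decade

With 1 zero and 2 poles, the high-frequency asymptotic slope is 20 × (1 − 2) = -20 dB/decade.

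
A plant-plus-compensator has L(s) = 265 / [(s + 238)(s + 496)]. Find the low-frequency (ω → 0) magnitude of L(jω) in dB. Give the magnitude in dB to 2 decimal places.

-52.98 dB

L(0) = 265 / (238 × 496) = 0.0022448
20 log₁₀(0.0022448) = -52.976 dB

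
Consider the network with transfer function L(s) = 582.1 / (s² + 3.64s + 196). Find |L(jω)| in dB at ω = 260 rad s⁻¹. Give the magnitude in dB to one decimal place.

-41.3 dB

|(j260)² + 3.64(j260) + 196| = |-67404 + j946.4| = 6.741e+04
|L(j260)| = 582.1 / 6.741e+04 = 0.0086351
20 log₁₀(0.0086351) = -41.27 dB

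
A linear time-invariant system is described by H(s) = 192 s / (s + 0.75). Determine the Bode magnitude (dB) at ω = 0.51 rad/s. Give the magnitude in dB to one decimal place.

|j0.51| = 0.51
|j0.51 + 0.75| = √(0.51² + 0.75²) = 0.907
|H(j0.51)| = 192 × 0.51 / 0.907 = 107.96
20 log₁₀(107.96) = 40.67 dB

40.7 dB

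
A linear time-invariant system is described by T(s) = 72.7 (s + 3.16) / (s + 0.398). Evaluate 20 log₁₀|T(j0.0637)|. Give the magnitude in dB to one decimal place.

55.1 dB

|j0.0637 + 3.16| = √(0.0637² + 3.16²) = 3.161
|j0.0637 + 0.398| = √(0.0637² + 0.398²) = 0.4031
|T(j0.0637)| = 72.7 × 3.161 / 0.4031 = 570.08
20 log₁₀(570.08) = 55.12 dB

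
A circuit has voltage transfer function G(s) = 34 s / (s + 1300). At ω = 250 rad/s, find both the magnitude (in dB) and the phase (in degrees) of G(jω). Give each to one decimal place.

|G| = 16.2 dB, ∠G = 79.1°

|j250| = 250
|j250 + 1300| = √(250² + 1300²) = 1324
|G(j250)| = 34 × 250 / 1324 = 6.4208
20 log₁₀(6.4208) = 16.15 dB
∠(j250) = 90.00°
∠(j250 + 1300) = arctan(250/1300) = 10.89°
∠G(j250) = 90.00° − 10.89° = 79.11°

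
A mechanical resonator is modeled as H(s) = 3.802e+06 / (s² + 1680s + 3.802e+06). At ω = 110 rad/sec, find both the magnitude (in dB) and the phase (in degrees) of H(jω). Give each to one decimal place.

|(j110)² + 1680(j110) + 3.802e+06| = |3.7899e+06 + j1.848e+05| = 3.794e+06
|H(j110)| = 3.802e+06 / 3.794e+06 = 1.002
20 log₁₀(1.002) = 0.02 dB
∠[(j110)² + 1680(j110) + 3.802e+06] = ∠[3.7899e+06 + j1.848e+05] = 2.79°
∠H(j110) = −2.79° = -2.79°

|H| = 0.0 dB, ∠H = -2.8°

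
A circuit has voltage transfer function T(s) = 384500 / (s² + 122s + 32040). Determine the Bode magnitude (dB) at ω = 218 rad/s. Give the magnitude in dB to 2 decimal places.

21.93 dB

|(j218)² + 122(j218) + 32040| = |-15484 + j26596| = 3.078e+04
|T(j218)| = 384500 / 3.078e+04 = 12.494
20 log₁₀(12.494) = 21.934 dB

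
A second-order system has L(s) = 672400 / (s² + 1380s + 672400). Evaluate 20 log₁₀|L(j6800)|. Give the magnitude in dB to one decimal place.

-36.8 dB

|(j6800)² + 1380(j6800) + 672400| = |-4.5568e+07 + j9.384e+06| = 4.652e+07
|L(j6800)| = 672400 / 4.652e+07 = 0.014453
20 log₁₀(0.014453) = -36.80 dB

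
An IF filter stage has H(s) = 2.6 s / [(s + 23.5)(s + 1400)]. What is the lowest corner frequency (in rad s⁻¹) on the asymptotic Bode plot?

23.5 rad s⁻¹

Break frequencies occur at each pole and zero magnitude: 23.5 rad s⁻¹, 1400 rad s⁻¹.
The lowest is 23.5 rad s⁻¹.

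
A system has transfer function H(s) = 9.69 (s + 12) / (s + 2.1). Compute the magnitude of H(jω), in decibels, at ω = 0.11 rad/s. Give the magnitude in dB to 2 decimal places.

34.85 dB

|j0.11 + 12| = √(0.11² + 12²) = 12
|j0.11 + 2.1| = √(0.11² + 2.1²) = 2.103
|H(j0.11)| = 9.69 × 12 / 2.103 = 55.298
20 log₁₀(55.298) = 34.854 dB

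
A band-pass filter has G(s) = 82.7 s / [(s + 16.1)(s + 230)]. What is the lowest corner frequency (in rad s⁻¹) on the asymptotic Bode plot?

Break frequencies occur at each pole and zero magnitude: 16.1 rad s⁻¹, 230 rad s⁻¹.
The lowest is 16.1 rad s⁻¹.

16.1 rad s⁻¹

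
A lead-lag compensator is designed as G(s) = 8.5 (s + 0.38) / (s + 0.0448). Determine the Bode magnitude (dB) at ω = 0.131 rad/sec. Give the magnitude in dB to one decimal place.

|j0.131 + 0.38| = √(0.131² + 0.38²) = 0.4019
|j0.131 + 0.0448| = √(0.131² + 0.0448²) = 0.1384
|G(j0.131)| = 8.5 × 0.4019 / 0.1384 = 24.677
20 log₁₀(24.677) = 27.85 dB

27.8 dB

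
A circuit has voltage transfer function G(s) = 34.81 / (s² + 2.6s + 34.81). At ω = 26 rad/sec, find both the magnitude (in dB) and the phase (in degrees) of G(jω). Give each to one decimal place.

|G| = -25.4 dB, ∠G = -174.0°

|(j26)² + 2.6(j26) + 34.81| = |-641.19 + j67.6| = 644.7
|G(j26)| = 34.81 / 644.7 = 0.05399
20 log₁₀(0.05399) = -25.35 dB
∠[(j26)² + 2.6(j26) + 34.81] = ∠[-641.19 + j67.6] = 173.98°
∠G(j26) = −173.98° = -173.98°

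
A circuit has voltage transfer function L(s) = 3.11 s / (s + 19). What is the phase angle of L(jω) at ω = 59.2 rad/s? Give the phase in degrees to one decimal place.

∠(j59.2) = 90.00°
∠(j59.2 + 19) = arctan(59.2/19) = 72.21°
∠L(j59.2) = 90.00° − 72.21° = 17.79°

17.8°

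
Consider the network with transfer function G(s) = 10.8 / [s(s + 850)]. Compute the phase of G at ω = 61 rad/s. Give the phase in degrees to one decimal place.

∠(j61 + 850) = arctan(61/850) = 4.10°
∠(j61) = 90.00°
∠G(j61) = − (4.10° + 90.00°) = -94.10°

-94.1°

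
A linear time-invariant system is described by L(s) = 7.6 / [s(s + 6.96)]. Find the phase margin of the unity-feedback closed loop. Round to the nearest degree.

81°

Gain crossover: |L(jω)| = 1 at ω ≈ 1.08 rad s⁻¹.
∠L(j1.08) = −90° − arctan(1.08/6.96) ≈ -98.81°
PM = 180° + (-98.81°) = 81.19°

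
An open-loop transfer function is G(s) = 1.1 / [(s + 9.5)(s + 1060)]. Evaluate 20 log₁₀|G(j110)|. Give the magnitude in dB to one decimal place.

-100.6 dB

|j110 + 9.5| = √(110² + 9.5²) = 110.4
|j110 + 1060| = √(110² + 1060²) = 1066
|G(j110)| = 1.1 / (110.4 × 1066) = 9.3488e-06
20 log₁₀(9.3488e-06) = -100.58 dB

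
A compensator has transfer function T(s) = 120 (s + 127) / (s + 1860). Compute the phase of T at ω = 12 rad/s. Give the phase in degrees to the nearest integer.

5°

∠(j12 + 127) = arctan(12/127) = 5.40°
∠(j12 + 1860) = arctan(12/1860) = 0.37°
∠T(j12) = 5.40° − 0.37° = 5.03°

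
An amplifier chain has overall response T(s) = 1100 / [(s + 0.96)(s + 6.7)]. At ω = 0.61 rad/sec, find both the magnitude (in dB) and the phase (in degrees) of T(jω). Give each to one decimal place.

|j0.61 + 0.96| = √(0.61² + 0.96²) = 1.137
|j0.61 + 6.7| = √(0.61² + 6.7²) = 6.728
|T(j0.61)| = 1100 / (1.137 × 6.728) = 143.75
20 log₁₀(143.75) = 43.15 dB
∠(j0.61 + 0.96) = arctan(0.61/0.96) = 32.43°
∠(j0.61 + 6.7) = arctan(0.61/6.7) = 5.20°
∠T(j0.61) = − (32.43° + 5.20°) = -37.63°

|T| = 43.2 dB, ∠T = -37.6°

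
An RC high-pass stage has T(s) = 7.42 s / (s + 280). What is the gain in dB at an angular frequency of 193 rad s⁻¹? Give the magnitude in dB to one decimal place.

12.5 dB

|j193| = 193
|j193 + 280| = √(193² + 280²) = 340.1
|T(j193)| = 7.42 × 193 / 340.1 = 4.211
20 log₁₀(4.211) = 12.49 dB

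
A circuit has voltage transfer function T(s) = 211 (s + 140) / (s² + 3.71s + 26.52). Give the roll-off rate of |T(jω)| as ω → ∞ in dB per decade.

-20 dB/decade

With 1 zero and 2 poles, the high-frequency asymptotic slope is 20 × (1 − 2) = -20 dB/decade.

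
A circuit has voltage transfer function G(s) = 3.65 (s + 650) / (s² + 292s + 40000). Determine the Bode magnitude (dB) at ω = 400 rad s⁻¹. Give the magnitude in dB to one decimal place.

|j400 + 650| = √(400² + 650²) = 763.2
|(j400)² + 292(j400) + 40000| = |-1.2e+05 + j1.168e+05| = 1.675e+05
|G(j400)| = 3.65 × 763.2 / 1.675e+05 = 0.016635
20 log₁₀(0.016635) = -35.58 dB

-35.6 dB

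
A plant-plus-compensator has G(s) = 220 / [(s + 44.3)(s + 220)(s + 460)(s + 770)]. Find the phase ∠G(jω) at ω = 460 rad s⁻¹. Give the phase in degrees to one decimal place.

-224.8°

∠(j460 + 44.3) = arctan(460/44.3) = 84.50°
∠(j460 + 220) = arctan(460/220) = 64.44°
∠(j460 + 460) = arctan(460/460) = 45.00°
∠(j460 + 770) = arctan(460/770) = 30.85°
∠G(j460) = − (84.50° + 64.44° + 45.00° + 30.85°) = -224.79°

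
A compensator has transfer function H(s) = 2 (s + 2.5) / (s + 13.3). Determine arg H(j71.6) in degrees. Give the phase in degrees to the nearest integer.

9°

∠(j71.6 + 2.5) = arctan(71.6/2.5) = 88.00°
∠(j71.6 + 13.3) = arctan(71.6/13.3) = 79.48°
∠H(j71.6) = 88.00° − 79.48° = 8.52°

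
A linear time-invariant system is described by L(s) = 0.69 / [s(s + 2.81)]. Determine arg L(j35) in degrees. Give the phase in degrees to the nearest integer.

-175°

∠(j35 + 2.81) = arctan(35/2.81) = 85.41°
∠(j35) = 90.00°
∠L(j35) = − (85.41° + 90.00°) = -175.41°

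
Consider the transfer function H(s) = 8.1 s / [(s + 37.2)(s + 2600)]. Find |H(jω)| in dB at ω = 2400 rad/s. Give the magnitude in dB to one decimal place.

|j2400| = 2400
|j2400 + 37.2| = √(2400² + 37.2²) = 2400
|j2400 + 2600| = √(2400² + 2600²) = 3538
|H(j2400)| = 8.1 × 2400 / (2400 × 3538) = 0.0022889
20 log₁₀(0.0022889) = -52.81 dB

-52.8 dB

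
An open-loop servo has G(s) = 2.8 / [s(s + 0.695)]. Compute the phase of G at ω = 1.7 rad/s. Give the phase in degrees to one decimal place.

∠(j1.7 + 0.695) = arctan(1.7/0.695) = 67.76°
∠(j1.7) = 90.00°
∠G(j1.7) = − (67.76° + 90.00°) = -157.76°

-157.8°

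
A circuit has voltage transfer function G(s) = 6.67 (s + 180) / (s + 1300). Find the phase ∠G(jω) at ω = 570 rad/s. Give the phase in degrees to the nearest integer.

∠(j570 + 180) = arctan(570/180) = 72.47°
∠(j570 + 1300) = arctan(570/1300) = 23.68°
∠G(j570) = 72.47° − 23.68° = 48.80°

49°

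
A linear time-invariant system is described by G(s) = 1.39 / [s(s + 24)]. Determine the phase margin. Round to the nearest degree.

Gain crossover: |G(jω)| = 1 at ω ≈ 0.0579 rad/sec.
∠G(j0.0579) = −90° − arctan(0.0579/24) ≈ -90.14°
PM = 180° + (-90.14°) = 89.86°

90°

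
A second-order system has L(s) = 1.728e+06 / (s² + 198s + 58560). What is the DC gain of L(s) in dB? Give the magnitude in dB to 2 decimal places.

L(0) = 1.728e+06 / 58560 = 29.508
20 log₁₀(29.508) = 29.399 dB

29.40 dB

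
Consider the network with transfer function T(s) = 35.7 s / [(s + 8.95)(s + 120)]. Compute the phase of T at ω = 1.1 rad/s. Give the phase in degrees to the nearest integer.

82°

∠(j1.1) = 90.00°
∠(j1.1 + 8.95) = arctan(1.1/8.95) = 7.01°
∠(j1.1 + 120) = arctan(1.1/120) = 0.53°
∠T(j1.1) = 90.00° − (7.01° + 0.53°) = 82.47°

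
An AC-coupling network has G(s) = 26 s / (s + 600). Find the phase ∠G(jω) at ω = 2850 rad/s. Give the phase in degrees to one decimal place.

∠(j2850) = 90.00°
∠(j2850 + 600) = arctan(2850/600) = 78.11°
∠G(j2850) = 90.00° − 78.11° = 11.89°

11.9°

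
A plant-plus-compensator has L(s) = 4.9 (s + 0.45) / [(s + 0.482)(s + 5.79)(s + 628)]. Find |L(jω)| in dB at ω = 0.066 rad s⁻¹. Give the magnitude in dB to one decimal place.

-58.0 dB

|j0.066 + 0.45| = √(0.066² + 0.45²) = 0.4548
|j0.066 + 0.482| = √(0.066² + 0.482²) = 0.4865
|j0.066 + 5.79| = √(0.066² + 5.79²) = 5.79
|j0.066 + 628| = √(0.066² + 628²) = 628
|L(j0.066)| = 4.9 × 0.4548 / (0.4865 × 5.79 × 628) = 0.0012597
20 log₁₀(0.0012597) = -57.99 dB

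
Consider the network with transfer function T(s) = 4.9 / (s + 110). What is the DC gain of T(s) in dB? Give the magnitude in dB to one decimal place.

T(0) = 4.9 / 110 = 0.044545
20 log₁₀(0.044545) = -27.02 dB

-27.0 dB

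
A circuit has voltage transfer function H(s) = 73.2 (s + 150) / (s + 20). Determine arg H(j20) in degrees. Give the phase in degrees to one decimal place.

-37.4 deg

∠(j20 + 150) = arctan(20/150) = 7.59°
∠(j20 + 20) = arctan(20/20) = 45.00°
∠H(j20) = 7.59° − 45.00° = -37.41°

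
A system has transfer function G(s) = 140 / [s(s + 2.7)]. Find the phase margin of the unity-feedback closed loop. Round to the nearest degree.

13°

Gain crossover: |G(jω)| = 1 at ω ≈ 11.7 rad/s.
∠G(j11.7) = −90° − arctan(11.7/2.7) ≈ -166.98°
PM = 180° + (-166.98°) = 13.02°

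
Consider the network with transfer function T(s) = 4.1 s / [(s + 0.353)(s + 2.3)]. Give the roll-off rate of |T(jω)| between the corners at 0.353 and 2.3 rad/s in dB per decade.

In this band the factors already past their corner are: 1 differentiator zero, pole at 0.353; net slope = 0 dB/decade.

0 dB/decade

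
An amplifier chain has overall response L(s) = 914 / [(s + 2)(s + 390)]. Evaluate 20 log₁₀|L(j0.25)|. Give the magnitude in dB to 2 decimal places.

1.31 dB

|j0.25 + 2| = √(0.25² + 2²) = 2.016
|j0.25 + 390| = √(0.25² + 390²) = 390
|L(j0.25)| = 914 / (2.016 × 390) = 1.1627
20 log₁₀(1.1627) = 1.310 dB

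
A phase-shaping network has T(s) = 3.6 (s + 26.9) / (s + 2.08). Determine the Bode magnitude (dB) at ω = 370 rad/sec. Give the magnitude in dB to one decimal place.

|j370 + 26.9| = √(370² + 26.9²) = 371
|j370 + 2.08| = √(370² + 2.08²) = 370
|T(j370)| = 3.6 × 371 / 370 = 3.6094
20 log₁₀(3.6094) = 11.15 dB

11.1 dB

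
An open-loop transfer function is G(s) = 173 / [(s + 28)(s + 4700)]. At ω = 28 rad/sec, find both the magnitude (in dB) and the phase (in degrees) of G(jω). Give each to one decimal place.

|G| = -60.6 dB, ∠G = -45.3 deg

|j28 + 28| = √(28² + 28²) = 39.6
|j28 + 4700| = √(28² + 4700²) = 4700
|G(j28)| = 173 / (39.6 × 4700) = 0.00092954
20 log₁₀(0.00092954) = -60.63 dB
∠(j28 + 28) = arctan(28/28) = 45.00°
∠(j28 + 4700) = arctan(28/4700) = 0.34°
∠G(j28) = − (45.00° + 0.34°) = -45.34°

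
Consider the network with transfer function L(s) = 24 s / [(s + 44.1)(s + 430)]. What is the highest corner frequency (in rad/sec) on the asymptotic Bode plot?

Break frequencies occur at each pole and zero magnitude: 44.1 rad/sec, 430 rad/sec.
The highest is 430 rad/sec.

430 rad/sec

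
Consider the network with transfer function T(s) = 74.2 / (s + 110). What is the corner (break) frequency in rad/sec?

The single real pole at s = −110 gives a corner at ω = 110 rad/sec.

110 rad/sec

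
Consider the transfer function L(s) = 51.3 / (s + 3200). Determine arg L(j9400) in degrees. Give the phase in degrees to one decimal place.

-71.2°

∠(j9400 + 3200) = arctan(9400/3200) = 71.20°
∠L(j9400) = −71.20° = -71.20°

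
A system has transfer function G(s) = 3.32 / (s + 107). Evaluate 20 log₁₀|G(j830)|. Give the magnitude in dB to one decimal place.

|j830 + 107| = √(830² + 107²) = 836.9
|G(j830)| = 3.32 / 836.9 = 0.0039672
20 log₁₀(0.0039672) = -48.03 dB

-48.0 dB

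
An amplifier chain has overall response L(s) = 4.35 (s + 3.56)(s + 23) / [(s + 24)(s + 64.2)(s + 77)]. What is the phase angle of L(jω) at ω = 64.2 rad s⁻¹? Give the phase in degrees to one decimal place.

∠(j64.2 + 3.56) = arctan(64.2/3.56) = 86.83°
∠(j64.2 + 23) = arctan(64.2/23) = 70.29°
∠(j64.2 + 24) = arctan(64.2/24) = 69.50°
∠(j64.2 + 64.2) = arctan(64.2/64.2) = 45.00°
∠(j64.2 + 77) = arctan(64.2/77) = 39.82°
∠L(j64.2) = 86.83° + 70.29° − (69.50° + 45.00° + 39.82°) = 2.79°

2.8°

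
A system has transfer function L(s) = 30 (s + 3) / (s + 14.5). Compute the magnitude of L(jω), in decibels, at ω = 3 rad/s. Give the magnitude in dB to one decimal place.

18.7 dB

|j3 + 3| = √(3² + 3²) = 4.243
|j3 + 14.5| = √(3² + 14.5²) = 14.81
|L(j3)| = 30 × 4.243 / 14.81 = 8.5958
20 log₁₀(8.5958) = 18.69 dB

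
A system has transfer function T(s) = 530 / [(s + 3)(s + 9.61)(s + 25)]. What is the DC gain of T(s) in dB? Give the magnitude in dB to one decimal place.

T(0) = 530 / (3 × 9.61 × 25) = 0.73535
20 log₁₀(0.73535) = -2.67 dB

-2.7 dB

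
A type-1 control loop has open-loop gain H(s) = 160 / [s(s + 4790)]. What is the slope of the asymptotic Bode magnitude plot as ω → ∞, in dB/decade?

-40 dB/decade

With 0 zeros and 2 poles, the high-frequency asymptotic slope is 20 × (0 − 2) = -40 dB/decade.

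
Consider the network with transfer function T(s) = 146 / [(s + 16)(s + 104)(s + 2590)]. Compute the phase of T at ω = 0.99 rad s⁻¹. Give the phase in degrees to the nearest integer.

-4°

∠(j0.99 + 16) = arctan(0.99/16) = 3.54°
∠(j0.99 + 104) = arctan(0.99/104) = 0.55°
∠(j0.99 + 2590) = arctan(0.99/2590) = 0.02°
∠T(j0.99) = − (3.54° + 0.55° + 0.02°) = -4.11°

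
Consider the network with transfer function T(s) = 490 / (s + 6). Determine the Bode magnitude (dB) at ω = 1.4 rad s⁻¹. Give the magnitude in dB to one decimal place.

|j1.4 + 6| = √(1.4² + 6²) = 6.161
|T(j1.4)| = 490 / 6.161 = 79.53
20 log₁₀(79.53) = 38.01 dB

38.0 dB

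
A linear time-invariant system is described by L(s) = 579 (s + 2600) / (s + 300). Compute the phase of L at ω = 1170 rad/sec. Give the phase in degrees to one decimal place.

-51.4°

∠(j1170 + 2600) = arctan(1170/2600) = 24.23°
∠(j1170 + 300) = arctan(1170/300) = 75.62°
∠L(j1170) = 24.23° − 75.62° = -51.39°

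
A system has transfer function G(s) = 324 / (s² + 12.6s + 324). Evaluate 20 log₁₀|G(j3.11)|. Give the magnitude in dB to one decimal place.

0.2 dB

|(j3.11)² + 12.6(j3.11) + 324| = |314.33 + j39.186| = 316.8
|G(j3.11)| = 324 / 316.8 = 1.0229
20 log₁₀(1.0229) = 0.20 dB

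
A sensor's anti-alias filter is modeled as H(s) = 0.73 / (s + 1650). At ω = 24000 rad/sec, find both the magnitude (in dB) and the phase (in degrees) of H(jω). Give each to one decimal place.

|H| = -90.4 dB, ∠H = -86.1°

|j24000 + 1650| = √(24000² + 1650²) = 2.406e+04
|H(j24000)| = 0.73 / 2.406e+04 = 3.0345e-05
20 log₁₀(3.0345e-05) = -90.36 dB
∠(j24000 + 1650) = arctan(24000/1650) = 86.07°
∠H(j24000) = −86.07° = -86.07°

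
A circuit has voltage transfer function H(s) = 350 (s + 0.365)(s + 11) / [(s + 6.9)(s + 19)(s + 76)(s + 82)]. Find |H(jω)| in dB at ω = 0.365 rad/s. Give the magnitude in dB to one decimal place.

|j0.365 + 0.365| = √(0.365² + 0.365²) = 0.5162
|j0.365 + 11| = √(0.365² + 11²) = 11.01
|j0.365 + 6.9| = √(0.365² + 6.9²) = 6.91
|j0.365 + 19| = √(0.365² + 19²) = 19
|j0.365 + 76| = √(0.365² + 76²) = 76
|j0.365 + 82| = √(0.365² + 82²) = 82
|H(j0.365)| = 350 × 0.5162 × 11.01 / (6.91 × 19 × 76 × 82) = 0.0024299
20 log₁₀(0.0024299) = -52.29 dB

-52.3 dB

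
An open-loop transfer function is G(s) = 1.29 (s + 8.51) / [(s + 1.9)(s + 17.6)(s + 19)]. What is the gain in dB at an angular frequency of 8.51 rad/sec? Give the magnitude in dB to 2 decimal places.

-47.18 dB

|j8.51 + 8.51| = √(8.51² + 8.51²) = 12.03
|j8.51 + 1.9| = √(8.51² + 1.9²) = 8.72
|j8.51 + 17.6| = √(8.51² + 17.6²) = 19.55
|j8.51 + 19| = √(8.51² + 19²) = 20.82
|G(j8.51)| = 1.29 × 12.03 / (8.72 × 19.55 × 20.82) = 0.0043747
20 log₁₀(0.0043747) = -47.181 dB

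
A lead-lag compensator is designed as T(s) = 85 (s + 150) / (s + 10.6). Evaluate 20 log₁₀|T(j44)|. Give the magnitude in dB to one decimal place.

49.4 dB

|j44 + 150| = √(44² + 150²) = 156.3
|j44 + 10.6| = √(44² + 10.6²) = 45.26
|T(j44)| = 85 × 156.3 / 45.26 = 293.58
20 log₁₀(293.58) = 49.35 dB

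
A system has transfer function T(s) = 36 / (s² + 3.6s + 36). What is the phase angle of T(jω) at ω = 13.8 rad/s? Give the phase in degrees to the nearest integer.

-162°

∠[(j13.8)² + 3.6(j13.8) + 36] = ∠[-154.44 + j49.68] = 162.17°
∠T(j13.8) = −162.17° = -162.17°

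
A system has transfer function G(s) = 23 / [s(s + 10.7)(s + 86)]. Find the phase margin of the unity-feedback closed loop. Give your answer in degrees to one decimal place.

Gain crossover: |G(jω)| = 1 at ω ≈ 0.025 rad/s.
∠G(j0.025) = −90° − arctan(0.025/10.7) − arctan(0.025/86) ≈ -90.15°
PM = 180° + (-90.15°) = 89.85°

89.8 deg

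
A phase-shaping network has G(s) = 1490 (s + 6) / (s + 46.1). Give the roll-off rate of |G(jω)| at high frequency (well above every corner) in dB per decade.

With 1 zero and 1 pole, the high-frequency asymptotic slope is 20 × (1 − 1) = 0 dB/decade.

0 dB/decade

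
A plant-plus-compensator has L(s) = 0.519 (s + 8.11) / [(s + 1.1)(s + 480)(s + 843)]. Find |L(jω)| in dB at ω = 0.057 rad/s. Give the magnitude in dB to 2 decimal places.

|j0.057 + 8.11| = √(0.057² + 8.11²) = 8.11
|j0.057 + 1.1| = √(0.057² + 1.1²) = 1.101
|j0.057 + 480| = √(0.057² + 480²) = 480
|j0.057 + 843| = √(0.057² + 843²) = 843
|L(j0.057)| = 0.519 × 8.11 / (1.101 × 480 × 843) = 9.444e-06
20 log₁₀(9.444e-06) = -100.497 dB

-100.50 dB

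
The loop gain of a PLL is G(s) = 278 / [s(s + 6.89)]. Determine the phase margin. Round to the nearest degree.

23 deg

Gain crossover: |G(jω)| = 1 at ω ≈ 16 rad/s.
∠G(j16) = −90° − arctan(16/6.89) ≈ -156.67°
PM = 180° + (-156.67°) = 23.33°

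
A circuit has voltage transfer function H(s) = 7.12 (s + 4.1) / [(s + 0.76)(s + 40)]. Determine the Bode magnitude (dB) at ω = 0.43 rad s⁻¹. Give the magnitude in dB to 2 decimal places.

|j0.43 + 4.1| = √(0.43² + 4.1²) = 4.122
|j0.43 + 0.76| = √(0.43² + 0.76²) = 0.8732
|j0.43 + 40| = √(0.43² + 40²) = 40
|H(j0.43)| = 7.12 × 4.122 / (0.8732 × 40) = 0.8403
20 log₁₀(0.8403) = -1.511 dB

-1.51 dB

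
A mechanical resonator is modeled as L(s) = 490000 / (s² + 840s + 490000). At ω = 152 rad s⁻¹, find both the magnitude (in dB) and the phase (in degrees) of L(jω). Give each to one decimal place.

|(j152)² + 840(j152) + 490000| = |4.669e+05 + j1.2768e+05| = 4.84e+05
|L(j152)| = 490000 / 4.84e+05 = 1.0123
20 log₁₀(1.0123) = 0.11 dB
∠[(j152)² + 840(j152) + 490000] = ∠[4.669e+05 + j1.2768e+05] = 15.29°
∠L(j152) = −15.29° = -15.29°

|L| = 0.1 dB, ∠L = -15.3 deg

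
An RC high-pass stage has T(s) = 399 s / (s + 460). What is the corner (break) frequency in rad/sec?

The single real pole at s = −460 gives a corner at ω = 460 rad/sec.

460 rad/sec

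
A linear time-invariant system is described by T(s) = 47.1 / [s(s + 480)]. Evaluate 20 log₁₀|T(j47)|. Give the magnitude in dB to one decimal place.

-53.6 dB

|j47 + 480| = √(47² + 480²) = 482.3
|j47| = 47
|T(j47)| = 47.1 / (482.3 × 47) = 0.0020778
20 log₁₀(0.0020778) = -53.65 dB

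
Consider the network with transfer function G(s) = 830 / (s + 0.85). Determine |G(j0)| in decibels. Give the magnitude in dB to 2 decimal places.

G(0) = 830 / 0.85 = 976.47
20 log₁₀(976.47) = 59.793 dB

59.79 dB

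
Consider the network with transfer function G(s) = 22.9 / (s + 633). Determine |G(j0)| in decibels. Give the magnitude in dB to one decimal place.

G(0) = 22.9 / 633 = 0.036177
20 log₁₀(0.036177) = -28.83 dB

-28.8 dB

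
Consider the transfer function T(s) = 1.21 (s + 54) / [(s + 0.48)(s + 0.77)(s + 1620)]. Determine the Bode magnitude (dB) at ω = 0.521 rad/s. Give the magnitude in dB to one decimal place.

-24.3 dB

|j0.521 + 54| = √(0.521² + 54²) = 54
|j0.521 + 0.48| = √(0.521² + 0.48²) = 0.7084
|j0.521 + 0.77| = √(0.521² + 0.77²) = 0.9297
|j0.521 + 1620| = √(0.521² + 1620²) = 1620
|T(j0.521)| = 1.21 × 54 / (0.7084 × 0.9297 × 1620) = 0.061243
20 log₁₀(0.061243) = -24.26 dB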